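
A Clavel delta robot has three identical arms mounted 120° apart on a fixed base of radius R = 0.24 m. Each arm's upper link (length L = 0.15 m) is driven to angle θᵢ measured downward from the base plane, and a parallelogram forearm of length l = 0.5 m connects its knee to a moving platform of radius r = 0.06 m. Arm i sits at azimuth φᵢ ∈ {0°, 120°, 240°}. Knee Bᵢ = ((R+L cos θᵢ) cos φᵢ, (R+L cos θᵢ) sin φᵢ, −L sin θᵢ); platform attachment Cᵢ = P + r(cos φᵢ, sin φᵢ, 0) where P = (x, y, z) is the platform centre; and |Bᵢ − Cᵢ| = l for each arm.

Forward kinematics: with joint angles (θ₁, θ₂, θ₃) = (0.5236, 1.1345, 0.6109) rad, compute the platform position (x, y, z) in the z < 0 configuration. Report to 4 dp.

(0.0598, -0.0792, -0.5006)

S1 = (0.3099·cos0.0°, 0.3099·sin0.0°, -0.0750) = (0.3099, 0.0000, -0.0750)
arm 2 at φ=120.0°: e+L cos θ2 = 0.2434;  S2 = (-0.1217, 0.2108, -0.1359)
arm 3 at φ=240.0°: e+L cos θ3 = 0.3029;  S3 = (-0.1514, -0.2623, -0.0860)
subtract pairs → two planes through P
[-0.8632 0.4216 -0.1219]·P = -0.0239;  [-0.9227 -0.5246 -0.0221]·P = -0.0025
Cramer: x(z) = 0.0162-0.0870z;  y(z) = -0.0237+0.1110z
quadratic in z: (1.0199)z²+(0.1959)z+(-0.1575)=0, √Δ=0.8253 → z ∈ {-0.5006, 0.3086}; z = -0.5006 (taking z<0)
x = 0.0598, y = -0.0792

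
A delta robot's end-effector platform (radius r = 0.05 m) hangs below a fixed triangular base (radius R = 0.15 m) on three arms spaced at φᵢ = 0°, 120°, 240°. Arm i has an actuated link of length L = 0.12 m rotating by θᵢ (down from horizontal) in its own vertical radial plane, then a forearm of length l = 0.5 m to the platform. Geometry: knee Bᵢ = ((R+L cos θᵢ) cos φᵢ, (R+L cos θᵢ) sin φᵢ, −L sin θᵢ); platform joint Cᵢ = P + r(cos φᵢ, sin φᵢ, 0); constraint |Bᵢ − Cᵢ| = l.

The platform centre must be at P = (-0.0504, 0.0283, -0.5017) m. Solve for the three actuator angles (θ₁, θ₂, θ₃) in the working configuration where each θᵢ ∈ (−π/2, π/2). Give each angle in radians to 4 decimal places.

θ₁ = 0.6111, θ₂ = 0.2618, θ₃ = 0.4365

φ1=0.0° → target in arm frame (-0.0504, 0.0283)
  A cos θ + B sin θ = C:  0.1504·cos θ + -0.5017·sin θ = -0.1647
  γ=atan2(-0.5017,0.1504)=-1.2795;  ψ=arccos(-0.3144)=1.8906;  θ1=γ+ψ≈0.6111
φ2=120.0° → target in arm frame (0.0497, 0.0295)
  A=0.0503, B=-0.5017, C=(l²−L²−A²−y'²−z²)/(2L)=-0.0813
  √(A²+B²)=0.5042;  θ2 = -1.4709+1.7327 ≈ 0.2618
φ3=240.0° → target in arm frame (0.0007, -0.0578)
  e−x'=0.0993;  (l²−L²−(e−x')²−y'²−z²)/2L = -0.1221
  γ=atan2(-0.5017,0.0993)=-1.3754;  ψ=arccos(-0.2388)=1.8119;  θ3=γ+ψ≈0.4365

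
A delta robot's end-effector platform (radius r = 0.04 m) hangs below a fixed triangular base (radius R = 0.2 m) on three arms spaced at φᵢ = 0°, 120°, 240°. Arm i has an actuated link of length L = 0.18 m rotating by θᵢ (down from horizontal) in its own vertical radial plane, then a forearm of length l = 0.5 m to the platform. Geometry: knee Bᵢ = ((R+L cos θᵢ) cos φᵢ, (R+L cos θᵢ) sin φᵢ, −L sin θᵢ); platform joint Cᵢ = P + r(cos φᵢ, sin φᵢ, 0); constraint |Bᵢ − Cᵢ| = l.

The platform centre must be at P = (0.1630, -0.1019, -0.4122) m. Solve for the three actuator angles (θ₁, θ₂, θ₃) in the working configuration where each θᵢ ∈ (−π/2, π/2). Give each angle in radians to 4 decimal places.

arm 1 (φ=0.0°): x'=0.1630, y'=-0.1019
  e−x'=-0.0030;  (l²−L²−(e−x')²−y'²−z²)/2L = 0.1036
  γ=atan2(-0.4122,-0.0030)=-1.5781;  ψ=arccos(0.2513)=1.3167;  θ1=γ+ψ≈-0.2613
φ2=120.0° → target in arm frame (-0.1697, -0.0902)
  A cos θ + B sin θ = C:  0.3297·cos θ + -0.4122·sin θ = -0.1922
  γ=atan2(-0.4122,0.3297)=-0.8961;  ψ=arccos(-0.3640)=1.9434;  θ2=γ+ψ≈1.0473
rotate P by −φ3: (0.0067, 0.1921, -0.4122)
  e−x'=0.1533;  (l²−L²−(e−x')²−y'²−z²)/2L = -0.0353
  θ3 = atan2(B,A) + arccos(C/0.4398) = 0.4363

θ₁ = -0.2613, θ₂ = 1.0473, θ₃ = 0.4363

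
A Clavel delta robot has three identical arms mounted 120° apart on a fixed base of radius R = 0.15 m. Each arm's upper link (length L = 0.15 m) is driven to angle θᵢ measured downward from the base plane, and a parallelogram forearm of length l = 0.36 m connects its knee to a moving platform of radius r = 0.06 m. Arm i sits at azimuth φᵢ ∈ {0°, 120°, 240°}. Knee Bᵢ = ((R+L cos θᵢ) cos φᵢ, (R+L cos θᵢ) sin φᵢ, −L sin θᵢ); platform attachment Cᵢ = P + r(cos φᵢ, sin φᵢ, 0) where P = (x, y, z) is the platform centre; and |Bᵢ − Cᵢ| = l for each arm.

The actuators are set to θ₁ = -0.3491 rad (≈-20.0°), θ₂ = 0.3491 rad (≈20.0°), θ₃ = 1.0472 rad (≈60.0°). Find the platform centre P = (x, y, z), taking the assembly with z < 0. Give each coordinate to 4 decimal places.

centre 1 = (0.2310·cos0.0°, 0.2310·sin0.0°, 0.0513) = (0.2310, 0.0000, 0.0513)
centre 2 = (0.2310·cos120.0°, 0.2310·sin120.0°, -0.0513) = (-0.1155, 0.2000, -0.0513)
centre 3 = (0.1650·cos240.0°, 0.1650·sin240.0°, -0.1299) = (-0.0825, -0.1429, -0.1299)
subtract pairs → two planes through P
plane₁₂: -0.6929x+0.4000y+-0.2052z = 0.0000
Cramer: x(z) = 0.0106-0.4537z;  y(z) = 0.0183-0.2728z
sphere 1 gives Az²+Bz+C=0 with A=1.2803, B=0.0874, C=-0.0781;  B²−4AC=0.4074;  roots -0.2834, 0.2152;  negative root z = -0.2834
x = 0.1392, y = 0.0957

(0.1392, 0.0957, -0.2834)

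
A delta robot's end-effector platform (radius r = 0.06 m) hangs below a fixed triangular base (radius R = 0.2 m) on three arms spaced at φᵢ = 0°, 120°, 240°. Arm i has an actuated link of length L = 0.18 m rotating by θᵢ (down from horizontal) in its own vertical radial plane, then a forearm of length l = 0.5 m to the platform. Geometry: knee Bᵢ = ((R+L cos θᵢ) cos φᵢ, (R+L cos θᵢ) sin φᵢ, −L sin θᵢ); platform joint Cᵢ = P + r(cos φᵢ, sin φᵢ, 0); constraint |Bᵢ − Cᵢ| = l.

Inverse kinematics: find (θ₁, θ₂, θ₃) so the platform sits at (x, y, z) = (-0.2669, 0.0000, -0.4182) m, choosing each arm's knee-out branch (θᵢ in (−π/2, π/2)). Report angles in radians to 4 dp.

θ₁ = 1.3964, θ₂ = 0.0872, θ₃ = 0.0872

rotate P by −φ1: (-0.2669, 0.0000, -0.4182)
  A cos θ + B sin θ = C:  0.4069·cos θ + -0.4182·sin θ = -0.3413
  γ=atan2(-0.4182,0.4069)=-0.7991;  ψ=arccos(-0.5849)=2.1955;  θ1=γ+ψ≈1.3964
φ2=120.0° → target in arm frame (0.1334, 0.2311)
  A cos θ + B sin θ = C:  0.0066·cos θ + -0.4182·sin θ = -0.0299
  √(A²+B²)=0.4183;  θ2 = -1.5551+1.6423 ≈ 0.0872
rotate P by −φ3: (0.1335, -0.2311, -0.4182)
  A=0.0065, B=-0.4182, C=(l²−L²−A²−y'²−z²)/(2L)=-0.0299
  γ=atan2(-0.4182,0.0065)=-1.5551;  ψ=arccos(-0.0715)=1.6423;  θ3=γ+ψ≈0.0872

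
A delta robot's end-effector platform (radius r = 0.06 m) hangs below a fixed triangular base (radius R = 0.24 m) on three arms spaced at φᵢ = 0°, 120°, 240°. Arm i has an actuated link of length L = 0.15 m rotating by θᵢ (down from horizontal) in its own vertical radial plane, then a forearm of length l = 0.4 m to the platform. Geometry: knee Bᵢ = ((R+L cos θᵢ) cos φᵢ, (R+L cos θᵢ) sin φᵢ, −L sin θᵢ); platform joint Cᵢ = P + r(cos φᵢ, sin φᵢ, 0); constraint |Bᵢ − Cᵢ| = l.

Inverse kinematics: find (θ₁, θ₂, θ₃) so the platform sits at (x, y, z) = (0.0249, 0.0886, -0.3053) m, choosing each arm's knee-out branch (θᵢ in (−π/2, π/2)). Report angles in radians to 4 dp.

arm 1 (φ=0.0°): x'=0.0249, y'=0.0886
  A cos θ + B sin θ = C:  0.1551·cos θ + -0.3053·sin θ = 0.0413
  √(A²+B²)=0.3424;  θ1 = -1.1007+1.4499 ≈ 0.3492
φ2=120.0° → target in arm frame (0.0643, -0.0659)
  A cos θ + B sin θ = C:  0.1157·cos θ + -0.3053·sin θ = 0.0885
  √(A²+B²)=0.3265;  θ2 = -1.2085+1.2962 ≈ 0.0877
arm 3 (φ=240.0°): x'=-0.0892, y'=-0.0227
  e−x'=0.2692;  (l²−L²−(e−x')²−y'²−z²)/2L = -0.0956
  √(A²+B²)=0.4070;  θ3 = -0.8482+1.8079 ≈ 0.9597

θ₁ = 0.3492, θ₂ = 0.0877, θ₃ = 0.9597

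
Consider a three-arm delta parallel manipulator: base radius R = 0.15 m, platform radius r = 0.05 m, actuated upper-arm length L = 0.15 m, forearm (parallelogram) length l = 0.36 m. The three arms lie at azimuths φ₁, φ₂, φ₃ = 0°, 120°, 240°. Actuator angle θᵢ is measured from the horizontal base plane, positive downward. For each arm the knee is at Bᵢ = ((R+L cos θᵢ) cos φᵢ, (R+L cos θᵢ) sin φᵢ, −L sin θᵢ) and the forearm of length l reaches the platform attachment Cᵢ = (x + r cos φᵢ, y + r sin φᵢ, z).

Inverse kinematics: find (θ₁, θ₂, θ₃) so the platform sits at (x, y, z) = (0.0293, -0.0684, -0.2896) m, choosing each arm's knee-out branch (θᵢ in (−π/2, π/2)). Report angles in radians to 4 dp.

arm 1 (φ=0.0°): x'=0.0293, y'=-0.0684
  e−x'=0.0707;  (l²−L²−(e−x')²−y'²−z²)/2L = 0.0452
  √(A²+B²)=0.2981;  θ1 = -1.3314+1.4186 ≈ 0.0873
φ2=120.0° → target in arm frame (-0.0739, 0.0088)
  e−x'=0.1739;  (l²−L²−(e−x')²−y'²−z²)/2L = -0.0236
  √(A²+B²)=0.3378;  θ2 = -1.0301+1.6407 ≈ 0.6107
rotate P by −φ3: (0.0446, 0.0596, -0.2896)
  e−x'=0.0554;  (l²−L²−(e−x')²−y'²−z²)/2L = 0.0554
  γ=atan2(-0.2896,0.0554)=-1.3817;  ψ=arccos(0.1878)=1.3819;  θ3=γ+ψ≈0.0001

θ₁ = 0.0873, θ₂ = 0.6107, θ₃ = 0.0001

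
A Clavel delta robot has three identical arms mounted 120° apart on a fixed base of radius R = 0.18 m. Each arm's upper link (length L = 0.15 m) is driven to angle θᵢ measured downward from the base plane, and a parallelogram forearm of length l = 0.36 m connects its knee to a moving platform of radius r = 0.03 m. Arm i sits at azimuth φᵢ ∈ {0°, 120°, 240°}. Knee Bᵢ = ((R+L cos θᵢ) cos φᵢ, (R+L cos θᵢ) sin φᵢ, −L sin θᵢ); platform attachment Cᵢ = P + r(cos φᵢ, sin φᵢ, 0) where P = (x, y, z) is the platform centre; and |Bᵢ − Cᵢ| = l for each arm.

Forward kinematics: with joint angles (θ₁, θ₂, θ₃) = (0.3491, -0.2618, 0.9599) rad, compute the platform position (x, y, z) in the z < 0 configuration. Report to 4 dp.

S1 = (0.2910·cos0.0°, 0.2910·sin0.0°, -0.0513) = (0.2910, 0.0000, -0.0513)
arm 2 at φ=120.0°: (R−r)+L cos θ2 = 0.2949;  S2 = (-0.1474, 0.2554, 0.0388)
S3 = (0.2360·cos240.0°, 0.2360·sin240.0°, -0.1229) = (-0.1180, -0.2044, -0.1229)
|S₂|²−|S₁|² = 0.0012;  |S₃|²−|S₁|² = -0.0165
plane₁₂: -0.8768x+0.5108y+0.1803z = 0.0012
Cramer: x(z) = 0.0102+0.0008z;  y(z) = 0.0199-0.3516z
into |P−S₁|² = l²: 1.1236z² + 0.0882z + -0.0478 = 0;  Δ = 0.2224;  z = -0.2491 or 0.1706 → z<0 root = -0.2491
x = 0.0100, y = 0.1075

(0.0100, 0.1075, -0.2491)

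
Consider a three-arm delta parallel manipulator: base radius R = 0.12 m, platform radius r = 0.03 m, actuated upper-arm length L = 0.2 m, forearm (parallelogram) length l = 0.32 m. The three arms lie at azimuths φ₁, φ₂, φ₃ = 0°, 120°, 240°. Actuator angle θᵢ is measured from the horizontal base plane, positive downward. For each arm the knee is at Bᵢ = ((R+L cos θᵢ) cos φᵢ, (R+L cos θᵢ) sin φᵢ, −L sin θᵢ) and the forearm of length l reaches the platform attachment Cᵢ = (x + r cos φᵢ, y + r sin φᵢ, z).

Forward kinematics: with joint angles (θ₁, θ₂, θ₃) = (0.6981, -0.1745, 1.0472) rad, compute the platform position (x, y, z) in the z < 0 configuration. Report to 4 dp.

φ1=0.0°: virtual centre (0.2432, 0.0000, -0.1286), radius l
S2 = (0.2870·cos120.0°, 0.2870·sin120.0°, 0.0347) = (-0.1435, 0.2485, 0.0347)
arm 3 at φ=240.0°: (R−r)+L cos θ3 = 0.1900;  S3 = (-0.0950, -0.1645, -0.1732)
eliminate P² terms by subtracting sphere 1 from 2 and 3
linear system: -0.7734x+0.4970y = 0.0079−0.3266z; -0.6764x+-0.3291y = -0.0096−-0.0893z
det = 0.5907;  x = 0.0037+0.1068z,  y = 0.0216+-0.4909z
quadratic in z: (1.2523)z²+(0.1848)z+(-0.0280)=0, √Δ=0.4178 → z ∈ {-0.2406, 0.0930}; z = -0.2406 (taking z<0)
x = -0.0220, y = 0.1396

(-0.0220, 0.1396, -0.2406)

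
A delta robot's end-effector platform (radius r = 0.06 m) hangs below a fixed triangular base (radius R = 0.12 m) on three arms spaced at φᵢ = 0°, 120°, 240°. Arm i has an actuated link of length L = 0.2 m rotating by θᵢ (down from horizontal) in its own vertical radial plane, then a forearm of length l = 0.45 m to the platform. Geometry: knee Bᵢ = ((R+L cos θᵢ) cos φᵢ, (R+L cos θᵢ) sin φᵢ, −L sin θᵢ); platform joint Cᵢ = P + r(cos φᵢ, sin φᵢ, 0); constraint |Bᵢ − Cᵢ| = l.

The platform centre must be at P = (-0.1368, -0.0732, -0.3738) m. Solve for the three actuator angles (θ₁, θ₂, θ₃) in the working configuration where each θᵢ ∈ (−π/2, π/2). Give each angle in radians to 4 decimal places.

θ₁ = 0.6111, θ₂ = 0.1745, θ₃ = -0.2615

rotate P by −φ1: (-0.1368, -0.0732, -0.3738)
  e−x'=0.1968;  (l²−L²−(e−x')²−y'²−z²)/2L = -0.0533
  √(A²+B²)=0.4224;  θ1 = -1.0862+1.6973 ≈ 0.6111
rotate P by −φ2: (0.0050, 0.1551, -0.3738)
  A=0.0550, B=-0.3738, C=(l²−L²−A²−y'²−z²)/(2L)=-0.0107
  √(A²+B²)=0.3778;  θ2 = -1.4247+1.5992 ≈ 0.1745
arm 3 (φ=240.0°): x'=0.1318, y'=-0.0819
  A=-0.0718, B=-0.3738, C=(l²−L²−A²−y'²−z²)/(2L)=0.0273
  √(A²+B²)=0.3806;  θ3 = -1.7605+1.4990 ≈ -0.2615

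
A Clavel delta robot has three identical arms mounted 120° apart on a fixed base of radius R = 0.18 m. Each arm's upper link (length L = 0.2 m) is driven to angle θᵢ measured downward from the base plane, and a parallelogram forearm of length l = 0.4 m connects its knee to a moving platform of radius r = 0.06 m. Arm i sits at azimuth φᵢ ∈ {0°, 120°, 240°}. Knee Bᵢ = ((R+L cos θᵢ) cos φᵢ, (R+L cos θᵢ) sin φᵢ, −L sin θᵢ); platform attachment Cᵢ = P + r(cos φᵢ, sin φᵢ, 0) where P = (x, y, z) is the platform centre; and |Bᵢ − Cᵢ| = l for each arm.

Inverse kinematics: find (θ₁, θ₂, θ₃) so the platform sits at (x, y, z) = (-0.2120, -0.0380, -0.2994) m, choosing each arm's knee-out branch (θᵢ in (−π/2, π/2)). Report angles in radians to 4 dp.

arm 1 (φ=0.0°): x'=-0.2120, y'=-0.0380
  A=0.3320, B=-0.2994, C=(l²−L²−A²−y'²−z²)/(2L)=-0.2033
  γ=atan2(-0.2994,0.3320)=-0.7338;  ψ=arccos(-0.4547)=2.0428;  θ1=γ+ψ≈1.3090
arm 2 (φ=120.0°): x'=0.0731, y'=0.2026
  A=0.0469, B=-0.2994, C=(l²−L²−A²−y'²−z²)/(2L)=-0.0322
  γ=atan2(-0.2994,0.0469)=-1.4154;  ψ=arccos(-0.1063)=1.6773;  θ2=γ+ψ≈0.2619
rotate P by −φ3: (0.1389, -0.1646, -0.2994)
  A=-0.0189, B=-0.2994, C=(l²−L²−A²−y'²−z²)/(2L)=0.0073
  γ=atan2(-0.2994,-0.0189)=-1.6339;  ψ=arccos(0.0242)=1.5465;  θ3=γ+ψ≈-0.0873

θ₁ = 1.3090, θ₂ = 0.2619, θ₃ = -0.0873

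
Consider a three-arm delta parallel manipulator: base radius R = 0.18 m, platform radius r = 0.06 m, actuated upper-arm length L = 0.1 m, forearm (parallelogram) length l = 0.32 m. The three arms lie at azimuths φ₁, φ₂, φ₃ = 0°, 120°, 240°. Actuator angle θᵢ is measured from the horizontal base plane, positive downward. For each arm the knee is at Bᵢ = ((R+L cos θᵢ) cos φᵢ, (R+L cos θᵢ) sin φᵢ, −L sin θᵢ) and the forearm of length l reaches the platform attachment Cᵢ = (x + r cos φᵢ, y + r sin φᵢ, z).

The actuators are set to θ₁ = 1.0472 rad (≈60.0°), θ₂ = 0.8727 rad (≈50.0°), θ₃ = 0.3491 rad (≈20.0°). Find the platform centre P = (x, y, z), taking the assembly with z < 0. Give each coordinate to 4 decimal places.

(-0.0474, -0.0472, -0.3167)

arm 1 at φ=0.0°: ρ1 = 0.1700;  O1 = (0.1700, 0.0000, -0.0866)
φ2=120.0°: virtual centre (-0.0921, 0.1596, -0.0766), radius l
O3 = (0.2140·cos240.0°, 0.2140·sin240.0°, -0.0342) = (-0.1070, -0.1853, -0.0342)
eliminate P² terms by subtracting sphere 1 from 2 and 3
linear system: -0.5243x+0.3192y = 0.0034−0.0200z; -0.5540x+-0.3706y = 0.0106−0.1048z
det = 0.3711;  x = -0.0125+0.1101z,  y = -0.0098+0.1182z
into |P−O₁|² = l²: 1.0261z² + 0.1307z + -0.0615 = 0;  Δ = 0.2695;  z = -0.3167 or 0.1893 → z<0 root = -0.3167
x = -0.0474, y = -0.0472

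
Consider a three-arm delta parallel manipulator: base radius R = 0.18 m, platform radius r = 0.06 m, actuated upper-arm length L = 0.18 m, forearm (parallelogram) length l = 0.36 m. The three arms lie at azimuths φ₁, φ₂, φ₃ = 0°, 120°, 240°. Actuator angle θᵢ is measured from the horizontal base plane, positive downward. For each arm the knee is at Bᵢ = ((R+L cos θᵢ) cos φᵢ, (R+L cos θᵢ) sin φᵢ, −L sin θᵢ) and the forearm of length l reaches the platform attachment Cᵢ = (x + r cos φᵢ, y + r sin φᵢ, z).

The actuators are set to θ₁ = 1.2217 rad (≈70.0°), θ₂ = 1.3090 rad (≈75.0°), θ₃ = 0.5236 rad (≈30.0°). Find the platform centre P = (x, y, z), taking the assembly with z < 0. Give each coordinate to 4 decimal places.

centre 1 = (0.1816·cos0.0°, 0.1816·sin0.0°, -0.1691) = (0.1816, 0.0000, -0.1691)
arm 2 at φ=120.0°: ρ2 = 0.1666;  centre 2 = (-0.0833, 0.1443, -0.1739)
arm 3 at φ=240.0°: ρ3 = 0.2759;  centre 3 = (-0.1379, -0.2389, -0.0900)
eliminate P² terms by subtracting sphere 1 from 2 and 3
linear system: -0.5297x+0.2885y = -0.0036−-0.0094z; -0.6390x+-0.4778y = 0.0226−0.1583z
Cramer: x(z) = -0.0110+0.0941z;  y(z) = -0.0327+0.2054z
into |P−centre ₁|² = l²: 1.0511z² + 0.2886z + -0.0628 = 0;  Δ = 0.3475;  z = -0.4177 or 0.1431 → z<0 root = -0.4177
x = -0.0503, y = -0.1185

(-0.0503, -0.1185, -0.4177)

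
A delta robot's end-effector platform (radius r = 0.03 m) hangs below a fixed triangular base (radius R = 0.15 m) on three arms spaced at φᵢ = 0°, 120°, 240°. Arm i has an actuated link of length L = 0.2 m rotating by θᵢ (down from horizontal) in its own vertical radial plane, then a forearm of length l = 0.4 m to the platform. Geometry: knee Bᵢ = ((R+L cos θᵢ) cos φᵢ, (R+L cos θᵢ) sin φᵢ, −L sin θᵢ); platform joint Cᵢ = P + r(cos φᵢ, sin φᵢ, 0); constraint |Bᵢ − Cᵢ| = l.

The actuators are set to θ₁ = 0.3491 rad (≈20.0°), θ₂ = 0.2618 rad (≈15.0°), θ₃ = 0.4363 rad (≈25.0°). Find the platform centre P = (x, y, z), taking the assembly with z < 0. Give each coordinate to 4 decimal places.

(0.0002, 0.0226, -0.3230)

arm 1 at φ=0.0°: (R−r)+L cos θ1 = 0.3079;  centre 1 = (0.3079, 0.0000, -0.0684)
arm 2 at φ=120.0°: (R−r)+L cos θ2 = 0.3132;  centre 2 = (-0.1566, 0.2712, -0.0518)
centre 3 = (0.3013·cos240.0°, 0.3013·sin240.0°, -0.0845) = (-0.1506, -0.2609, -0.0845)
eliminate P² terms by subtracting sphere 1 from 2 and 3
linear system: -0.9291x+0.5425y = 0.0013−0.0333z; -0.9171x+-0.5218y = -0.0016−-0.0322z
Cramer: x(z) = 0.0002-0.0001z;  y(z) = 0.0027-0.0616z
into |P−centre ₁|² = l²: 1.0038z² + 0.1366z + -0.0606 = 0;  Δ = 0.2620;  z = -0.3230 or 0.1870 → z<0 root = -0.3230
x = 0.0002, y = 0.0226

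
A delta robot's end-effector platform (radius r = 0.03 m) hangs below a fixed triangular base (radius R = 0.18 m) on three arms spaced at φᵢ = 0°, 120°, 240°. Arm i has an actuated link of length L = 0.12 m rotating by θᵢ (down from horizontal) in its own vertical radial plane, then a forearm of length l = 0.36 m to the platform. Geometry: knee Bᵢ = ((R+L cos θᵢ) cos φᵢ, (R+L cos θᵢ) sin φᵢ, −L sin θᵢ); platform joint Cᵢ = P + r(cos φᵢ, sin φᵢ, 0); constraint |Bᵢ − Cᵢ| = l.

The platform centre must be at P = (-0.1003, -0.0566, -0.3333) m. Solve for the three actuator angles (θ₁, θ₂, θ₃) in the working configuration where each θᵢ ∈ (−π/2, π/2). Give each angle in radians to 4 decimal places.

θ₁ = 1.3093, θ₂ = 0.7856, θ₃ = 0.1749

arm 1 (φ=0.0°): x'=-0.1003, y'=-0.0566
  A=0.2503, B=-0.3333, C=(l²−L²−A²−y'²−z²)/(2L)=-0.2573
  γ=atan2(-0.3333,0.2503)=-0.9267;  ψ=arccos(-0.6172)=2.2360;  θ1=γ+ψ≈1.3093
arm 2 (φ=120.0°): x'=0.0011, y'=0.1152
  A cos θ + B sin θ = C:  0.1489·cos θ + -0.3333·sin θ = -0.1305
  √(A²+B²)=0.3650;  θ2 = -1.1507+1.9363 ≈ 0.7856
φ3=240.0° → target in arm frame (0.0992, -0.0586)
  A cos θ + B sin θ = C:  0.0508·cos θ + -0.3333·sin θ = -0.0079
  γ=atan2(-0.3333,0.0508)=-1.4194;  ψ=arccos(-0.0235)=1.5943;  θ3=γ+ψ≈0.1749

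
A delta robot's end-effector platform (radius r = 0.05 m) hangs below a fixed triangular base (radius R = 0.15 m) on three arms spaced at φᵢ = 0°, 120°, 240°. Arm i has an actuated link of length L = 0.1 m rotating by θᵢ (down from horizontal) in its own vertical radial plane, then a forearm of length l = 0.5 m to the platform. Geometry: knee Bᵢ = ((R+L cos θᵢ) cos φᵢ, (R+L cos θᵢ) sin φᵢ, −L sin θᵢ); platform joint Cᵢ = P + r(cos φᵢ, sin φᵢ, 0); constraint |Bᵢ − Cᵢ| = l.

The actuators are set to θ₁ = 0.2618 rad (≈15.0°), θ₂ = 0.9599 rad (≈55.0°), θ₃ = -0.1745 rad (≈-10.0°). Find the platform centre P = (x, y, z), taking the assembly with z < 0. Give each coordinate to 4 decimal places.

arm 1 at φ=0.0°: e+L cos θ1 = 0.1966;  centre 1 = (0.1966, 0.0000, -0.0259)
centre 2 = (0.1574·cos120.0°, 0.1574·sin120.0°, -0.0819) = (-0.0787, 0.1363, -0.0819)
arm 3 at φ=240.0°: e+L cos θ3 = 0.1985;  centre 3 = (-0.0992, -0.1719, 0.0174)
eliminate P² terms by subtracting sphere 1 from 2 and 3
linear system: -0.5505x+0.2726y = -0.0078−-0.1121z; -0.5917x+-0.3438y = 0.0004−0.0865z
Cramer: x(z) = 0.0074-0.0427z;  y(z) = -0.0138+0.3250z
sphere 1 gives Az²+Bz+C=0 with A=1.1074, B=0.0589, C=-0.2133;  B²−4AC=0.9485;  roots -0.4663, 0.4131;  negative root z = -0.4663
x = 0.0273, y = -0.1654

(0.0273, -0.1654, -0.4663)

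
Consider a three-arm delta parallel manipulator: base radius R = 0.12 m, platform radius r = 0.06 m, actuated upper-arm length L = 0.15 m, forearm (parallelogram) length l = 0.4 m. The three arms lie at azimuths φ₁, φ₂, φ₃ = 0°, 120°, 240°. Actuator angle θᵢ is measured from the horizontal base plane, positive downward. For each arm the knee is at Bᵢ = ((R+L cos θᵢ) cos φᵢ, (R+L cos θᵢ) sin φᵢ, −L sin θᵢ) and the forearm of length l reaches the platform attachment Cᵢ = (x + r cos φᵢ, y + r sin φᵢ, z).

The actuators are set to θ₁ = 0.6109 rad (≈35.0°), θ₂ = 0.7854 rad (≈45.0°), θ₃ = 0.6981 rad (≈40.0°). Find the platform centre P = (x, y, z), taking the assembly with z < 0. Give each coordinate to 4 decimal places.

(0.0288, -0.0171, -0.4548)

centre 1 = (0.1829·cos0.0°, 0.1829·sin0.0°, -0.0860) = (0.1829, 0.0000, -0.0860)
arm 2 at φ=120.0°: e+L cos θ2 = 0.1661;  centre 2 = (-0.0830, 0.1438, -0.1061)
centre 3 = (0.1749·cos240.0°, 0.1749·sin240.0°, -0.0964) = (-0.0875, -0.1515, -0.0964)
eliminate P² terms by subtracting sphere 1 from 2 and 3
plane₁₂: -0.5318x+0.2876y+-0.0401z = -0.0020
Cramer: x(z) = 0.0028-0.0572z;  y(z) = -0.0018+0.0335z
sphere 1 gives Az²+Bz+C=0 with A=1.0044, B=0.1925, C=-0.1202;  B²−4AC=0.5199;  roots -0.4548, 0.2631;  negative root z = -0.4548
x = 0.0288, y = -0.0171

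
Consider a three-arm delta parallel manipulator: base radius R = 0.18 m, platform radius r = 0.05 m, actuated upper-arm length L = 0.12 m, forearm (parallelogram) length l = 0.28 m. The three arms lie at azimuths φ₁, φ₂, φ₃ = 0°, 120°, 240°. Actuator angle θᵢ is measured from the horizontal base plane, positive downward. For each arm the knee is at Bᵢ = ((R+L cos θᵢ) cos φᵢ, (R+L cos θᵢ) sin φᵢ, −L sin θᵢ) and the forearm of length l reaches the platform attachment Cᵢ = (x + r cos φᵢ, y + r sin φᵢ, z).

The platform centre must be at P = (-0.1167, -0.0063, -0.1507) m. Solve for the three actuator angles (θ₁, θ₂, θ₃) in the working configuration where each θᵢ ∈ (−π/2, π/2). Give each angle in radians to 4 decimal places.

θ₁ = 1.3090, θ₂ = -0.1739, θ₃ = -0.3498

rotate P by −φ1: (-0.1167, -0.0063, -0.1507)
  A cos θ + B sin θ = C:  0.2467·cos θ + -0.1507·sin θ = -0.0817
  γ=atan2(-0.1507,0.2467)=-0.5484;  ψ=arccos(-0.2827)=1.8574;  θ1=γ+ψ≈1.3090
φ2=120.0° → target in arm frame (0.0529, 0.1042)
  A cos θ + B sin θ = C:  0.0771·cos θ + -0.1507·sin θ = 0.1020
  √(A²+B²)=0.1693;  θ2 = -1.0979+0.9240 ≈ -0.1739
arm 3 (φ=240.0°): x'=0.0638, y'=-0.0979
  e−x'=0.0662;  (l²−L²−(e−x')²−y'²−z²)/2L = 0.1138
  θ3 = atan2(B,A) + arccos(C/0.1646) = -0.3498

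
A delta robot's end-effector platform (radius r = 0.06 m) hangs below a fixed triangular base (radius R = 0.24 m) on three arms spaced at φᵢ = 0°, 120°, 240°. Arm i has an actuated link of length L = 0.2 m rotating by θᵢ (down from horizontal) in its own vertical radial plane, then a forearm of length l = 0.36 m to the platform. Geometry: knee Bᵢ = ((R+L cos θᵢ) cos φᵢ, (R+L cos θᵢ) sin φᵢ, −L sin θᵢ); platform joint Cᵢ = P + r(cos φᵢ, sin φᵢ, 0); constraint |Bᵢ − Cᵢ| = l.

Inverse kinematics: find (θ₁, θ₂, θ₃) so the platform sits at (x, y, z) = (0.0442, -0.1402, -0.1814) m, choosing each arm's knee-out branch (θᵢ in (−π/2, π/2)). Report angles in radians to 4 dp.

φ1=0.0° → target in arm frame (0.0442, -0.1402)
  A=0.1358, B=-0.1814, C=(l²−L²−A²−y'²−z²)/(2L)=0.0465
  θ1 = atan2(B,A) + arccos(C/0.2266) = 0.4360
φ2=120.0° → target in arm frame (-0.1435, 0.0318)
  e−x'=0.3235;  (l²−L²−(e−x')²−y'²−z²)/2L = -0.1225
  θ2 = atan2(B,A) + arccos(C/0.3709) = 1.3962
φ3=240.0° → target in arm frame (0.0993, 0.1084)
  A cos θ + B sin θ = C:  0.0807·cos θ + -0.1814·sin θ = 0.0961
  γ=atan2(-0.1814,0.0807)=-1.1523;  ψ=arccos(0.4840)=1.0655;  θ3=γ+ψ≈-0.0867

θ₁ = 0.4360, θ₂ = 1.3962, θ₃ = -0.0867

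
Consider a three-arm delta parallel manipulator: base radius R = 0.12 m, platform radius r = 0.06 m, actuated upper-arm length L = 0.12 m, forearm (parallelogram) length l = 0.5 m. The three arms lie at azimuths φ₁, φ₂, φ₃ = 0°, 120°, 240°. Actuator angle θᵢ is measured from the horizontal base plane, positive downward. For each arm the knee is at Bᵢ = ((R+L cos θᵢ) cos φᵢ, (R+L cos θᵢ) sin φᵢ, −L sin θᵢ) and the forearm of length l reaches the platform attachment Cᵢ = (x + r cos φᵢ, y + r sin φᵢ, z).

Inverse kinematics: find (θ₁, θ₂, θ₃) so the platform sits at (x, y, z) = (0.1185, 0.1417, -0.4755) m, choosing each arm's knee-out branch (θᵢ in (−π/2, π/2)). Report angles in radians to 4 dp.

rotate P by −φ1: (0.1185, 0.1417, -0.4755)
  A cos θ + B sin θ = C:  -0.0585·cos θ + -0.4755·sin θ = -0.0583
  θ1 = atan2(B,A) + arccos(C/0.4791) = -0.0003
rotate P by −φ2: (0.0635, -0.1735, -0.4755)
  A=-0.0035, B=-0.4755, C=(l²−L²−A²−y'²−z²)/(2L)=-0.0859
  γ=atan2(-0.4755,-0.0035)=-1.5781;  ψ=arccos(-0.1806)=1.7523;  θ2=γ+ψ≈0.1743
φ3=240.0° → target in arm frame (-0.1820, 0.0318)
  A=0.2420, B=-0.4755, C=(l²−L²−A²−y'²−z²)/(2L)=-0.2086
  γ=atan2(-0.4755,0.2420)=-1.1001;  ψ=arccos(-0.3909)=1.9724;  θ3=γ+ψ≈0.8724

θ₁ = -0.0003, θ₂ = 0.1743, θ₃ = 0.8724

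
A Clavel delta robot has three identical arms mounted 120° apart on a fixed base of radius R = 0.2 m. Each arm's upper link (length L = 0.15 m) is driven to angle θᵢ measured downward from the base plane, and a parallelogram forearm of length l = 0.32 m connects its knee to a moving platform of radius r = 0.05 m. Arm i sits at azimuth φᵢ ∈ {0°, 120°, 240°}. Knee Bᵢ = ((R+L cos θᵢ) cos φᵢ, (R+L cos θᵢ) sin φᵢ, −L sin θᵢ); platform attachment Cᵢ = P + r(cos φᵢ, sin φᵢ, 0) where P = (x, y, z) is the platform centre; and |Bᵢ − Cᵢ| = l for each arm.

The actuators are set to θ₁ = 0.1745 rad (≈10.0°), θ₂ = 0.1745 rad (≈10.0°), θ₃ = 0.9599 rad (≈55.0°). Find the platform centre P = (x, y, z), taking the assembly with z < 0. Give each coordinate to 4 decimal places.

centre 1 = (0.2977·cos0.0°, 0.2977·sin0.0°, -0.0260) = (0.2977, 0.0000, -0.0260)
φ2=120.0°: virtual centre (-0.1489, 0.2578, -0.0260), radius l
arm 3 at φ=240.0°: e+L cos θ3 = 0.2360;  centre 3 = (-0.1180, -0.2044, -0.1229)
subtract pairs → two planes through P
[-0.8932 0.5157 0.0000]·P = 0.0000;  [-0.8315 -0.4088 -0.1937]·P = -0.0185
Cramer: x(z) = 0.0120-0.1258z;  y(z) = 0.0208-0.2179z
sphere 1 gives Az²+Bz+C=0 with A=1.0633, B=0.1149, C=-0.0197;  B²−4AC=0.0968;  roots -0.2003, 0.0923;  negative root z = -0.2003
x = 0.0372, y = 0.0645

(0.0372, 0.0645, -0.2003)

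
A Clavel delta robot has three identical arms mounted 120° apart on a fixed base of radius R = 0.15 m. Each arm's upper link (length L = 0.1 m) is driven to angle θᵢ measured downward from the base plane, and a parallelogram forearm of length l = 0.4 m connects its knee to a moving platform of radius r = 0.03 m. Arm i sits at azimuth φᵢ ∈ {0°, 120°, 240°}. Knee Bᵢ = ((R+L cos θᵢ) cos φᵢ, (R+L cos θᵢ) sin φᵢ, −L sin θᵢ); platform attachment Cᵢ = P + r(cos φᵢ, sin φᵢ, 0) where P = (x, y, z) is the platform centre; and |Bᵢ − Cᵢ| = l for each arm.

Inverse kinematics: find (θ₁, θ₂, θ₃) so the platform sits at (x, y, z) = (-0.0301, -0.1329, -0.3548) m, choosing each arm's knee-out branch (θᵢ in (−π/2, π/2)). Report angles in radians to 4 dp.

arm 1 (φ=0.0°): x'=-0.0301, y'=-0.1329
  A cos θ + B sin θ = C:  0.1501·cos θ + -0.3548·sin θ = -0.0804
  √(A²+B²)=0.3852;  θ1 = -1.1706+1.7810 ≈ 0.6104
arm 2 (φ=120.0°): x'=-0.1000, y'=0.0925
  e−x'=0.2200;  (l²−L²−(e−x')²−y'²−z²)/2L = -0.1643
  γ=atan2(-0.3548,0.2200)=-1.0157;  ψ=arccos(-0.3936)=1.9753;  θ2=γ+ψ≈0.9596
φ3=240.0° → target in arm frame (0.1301, 0.0404)
  A=-0.0101, B=-0.3548, C=(l²−L²−A²−y'²−z²)/(2L)=0.1119
  √(A²+B²)=0.3549;  θ3 = -1.5994+1.2500 ≈ -0.3494

θ₁ = 0.6104, θ₂ = 0.9596, θ₃ = -0.3494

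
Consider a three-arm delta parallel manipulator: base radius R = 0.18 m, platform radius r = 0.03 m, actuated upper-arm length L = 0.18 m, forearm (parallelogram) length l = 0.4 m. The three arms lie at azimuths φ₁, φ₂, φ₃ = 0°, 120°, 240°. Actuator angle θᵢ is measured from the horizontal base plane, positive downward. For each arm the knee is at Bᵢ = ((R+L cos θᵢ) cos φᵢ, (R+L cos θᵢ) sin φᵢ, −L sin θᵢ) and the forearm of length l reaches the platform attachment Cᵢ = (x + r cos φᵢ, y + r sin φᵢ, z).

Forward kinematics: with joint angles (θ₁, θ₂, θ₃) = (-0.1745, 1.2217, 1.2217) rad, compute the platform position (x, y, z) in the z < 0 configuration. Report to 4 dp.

(0.2013, 0.0000, -0.3484)

arm 1 at φ=0.0°: ρ1 = 0.3273;  centre 1 = (0.3273, 0.0000, 0.0313)
arm 2 at φ=120.0°: ρ2 = 0.2116;  centre 2 = (-0.1058, 0.1832, -0.1691)
centre 3 = (0.2116·cos240.0°, 0.2116·sin240.0°, -0.1691) = (-0.1058, -0.1832, -0.1691)
subtract pairs → two planes through P
plane₁₂: -0.8661x+0.3664y+-0.4008z = -0.0347
det = 0.6348;  x = 0.0401+-0.4627z,  y = 0.0000+0.0000z
sphere 1 gives Az²+Bz+C=0 with A=1.2141, B=0.2033, C=-0.0765;  B²−4AC=0.4131;  roots -0.3484, 0.1810;  negative root z = -0.3484
x = 0.2013, y = 0.0000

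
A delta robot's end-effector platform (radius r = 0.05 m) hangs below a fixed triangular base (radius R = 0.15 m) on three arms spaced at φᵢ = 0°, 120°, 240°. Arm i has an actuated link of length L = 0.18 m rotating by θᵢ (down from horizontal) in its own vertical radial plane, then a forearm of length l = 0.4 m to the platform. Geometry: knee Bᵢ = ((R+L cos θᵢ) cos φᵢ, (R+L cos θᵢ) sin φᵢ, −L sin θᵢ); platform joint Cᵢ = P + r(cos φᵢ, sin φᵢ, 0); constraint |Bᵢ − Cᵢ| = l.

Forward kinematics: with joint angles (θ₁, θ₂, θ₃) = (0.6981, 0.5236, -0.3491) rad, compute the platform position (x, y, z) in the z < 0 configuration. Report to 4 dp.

(-0.0918, -0.1068, -0.3155)

arm 1 at φ=0.0°: ρ1 = 0.2379;  centre 1 = (0.2379, 0.0000, -0.1157)
arm 2 at φ=120.0°: ρ2 = 0.2559;  centre 2 = (-0.1279, 0.2216, -0.0900)
φ3=240.0°: virtual centre (-0.1346, -0.2331, 0.0616), radius l
subtract pairs → two planes through P
linear system: -0.7317x+0.4432y = 0.0036−0.0514z; -0.7449x+-0.4662y = 0.0063−0.3545z
det = 0.6712;  x = -0.0066+0.2698z,  y = -0.0028+0.3294z
sphere 1 gives Az²+Bz+C=0 with A=1.1813, B=0.0976, C=-0.0868;  B²−4AC=0.4198;  roots -0.3155, 0.2329;  negative root z = -0.3155
x = -0.0918, y = -0.1068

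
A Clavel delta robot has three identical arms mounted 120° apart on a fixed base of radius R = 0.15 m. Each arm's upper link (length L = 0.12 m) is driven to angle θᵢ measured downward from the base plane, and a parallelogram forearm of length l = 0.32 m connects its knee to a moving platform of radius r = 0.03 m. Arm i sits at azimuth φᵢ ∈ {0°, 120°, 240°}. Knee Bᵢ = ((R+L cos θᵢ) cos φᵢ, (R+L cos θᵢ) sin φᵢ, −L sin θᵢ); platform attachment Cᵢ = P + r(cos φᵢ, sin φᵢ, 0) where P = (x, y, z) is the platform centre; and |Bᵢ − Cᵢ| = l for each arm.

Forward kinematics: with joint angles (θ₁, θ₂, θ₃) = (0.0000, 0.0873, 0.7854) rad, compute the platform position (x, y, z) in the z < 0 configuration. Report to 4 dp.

(0.0418, 0.0599, -0.2440)

φ1=0.0°: virtual centre (0.2400, 0.0000, 0.0000), radius l
φ2=120.0°: virtual centre (-0.1198, 0.2075, -0.0105), radius l
centre 3 = (0.2049·cos240.0°, 0.2049·sin240.0°, -0.0849) = (-0.1024, -0.1774, -0.0849)
subtract pairs → two planes through P
linear system: -0.7195x+0.4149y = -0.0001−-0.0209z; -0.6849x+-0.3548y = -0.0084−-0.1697z
det = 0.5395;  x = 0.0066+-0.1443z,  y = 0.0111+-0.1998z
sphere 1 gives Az²+Bz+C=0 with A=1.0607, B=0.0629, C=-0.0478;  B²−4AC=0.2067;  roots -0.2440, 0.1846;  negative root z = -0.2440
x = 0.0418, y = 0.0599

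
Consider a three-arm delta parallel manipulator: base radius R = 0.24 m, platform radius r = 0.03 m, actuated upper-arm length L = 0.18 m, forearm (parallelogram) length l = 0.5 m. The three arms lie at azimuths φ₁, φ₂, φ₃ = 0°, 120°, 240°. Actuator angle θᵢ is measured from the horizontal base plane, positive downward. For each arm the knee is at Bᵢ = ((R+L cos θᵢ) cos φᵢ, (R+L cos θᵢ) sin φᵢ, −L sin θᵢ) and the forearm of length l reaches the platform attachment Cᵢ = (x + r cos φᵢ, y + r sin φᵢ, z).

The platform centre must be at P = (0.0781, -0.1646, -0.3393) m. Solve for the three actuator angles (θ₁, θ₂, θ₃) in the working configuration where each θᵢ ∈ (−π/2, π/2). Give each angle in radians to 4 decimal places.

rotate P by −φ1: (0.0781, -0.1646, -0.3393)
  e−x'=0.1319;  (l²−L²−(e−x')²−y'²−z²)/2L = 0.1611
  γ=atan2(-0.3393,0.1319)=-1.2000;  ψ=arccos(0.4425)=1.1125;  θ1=γ+ψ≈-0.0876
rotate P by −φ2: (-0.1816, 0.0147, -0.3393)
  e−x'=0.3916;  (l²−L²−(e−x')²−y'²−z²)/2L = -0.1419
  γ=atan2(-0.3393,0.3916)=-0.7140;  ψ=arccos(-0.2739)=1.8482;  θ2=γ+ψ≈1.1343
rotate P by −φ3: (0.1035, 0.1499, -0.3393)
  e−x'=0.1065;  (l²−L²−(e−x')²−y'²−z²)/2L = 0.1907
  γ=atan2(-0.3393,0.1065)=-1.2666;  ψ=arccos(0.5362)=1.0048;  θ3=γ+ψ≈-0.2618

θ₁ = -0.0876, θ₂ = 1.1343, θ₃ = -0.2618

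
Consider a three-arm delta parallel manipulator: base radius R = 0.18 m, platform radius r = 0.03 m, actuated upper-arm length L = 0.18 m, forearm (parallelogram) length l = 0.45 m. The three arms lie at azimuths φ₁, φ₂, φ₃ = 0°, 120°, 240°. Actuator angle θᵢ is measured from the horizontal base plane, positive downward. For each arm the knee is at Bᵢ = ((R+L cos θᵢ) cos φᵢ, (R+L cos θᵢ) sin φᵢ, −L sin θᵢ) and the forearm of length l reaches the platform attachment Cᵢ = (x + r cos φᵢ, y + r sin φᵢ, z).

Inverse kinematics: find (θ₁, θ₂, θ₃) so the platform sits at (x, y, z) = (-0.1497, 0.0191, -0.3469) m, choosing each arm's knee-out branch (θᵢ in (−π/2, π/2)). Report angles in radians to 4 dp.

arm 1 (φ=0.0°): x'=-0.1497, y'=0.0191
  A cos θ + B sin θ = C:  0.2997·cos θ + -0.3469·sin θ = -0.1123
  θ1 = atan2(B,A) + arccos(C/0.4584) = 0.9600
rotate P by −φ2: (0.0914, 0.1201, -0.3469)
  A cos θ + B sin θ = C:  0.0586·cos θ + -0.3469·sin θ = 0.0886
  γ=atan2(-0.3469,0.0586)=-1.4034;  ψ=arccos(0.2519)=1.3162;  θ2=γ+ψ≈-0.0873
φ3=240.0° → target in arm frame (0.0583, -0.1392)
  e−x'=0.0917;  (l²−L²−(e−x')²−y'²−z²)/2L = 0.0611
  γ=atan2(-0.3469,0.0917)=-1.3124;  ψ=arccos(0.1701)=1.3998;  θ3=γ+ψ≈0.0874

θ₁ = 0.9600, θ₂ = -0.0873, θ₃ = 0.0874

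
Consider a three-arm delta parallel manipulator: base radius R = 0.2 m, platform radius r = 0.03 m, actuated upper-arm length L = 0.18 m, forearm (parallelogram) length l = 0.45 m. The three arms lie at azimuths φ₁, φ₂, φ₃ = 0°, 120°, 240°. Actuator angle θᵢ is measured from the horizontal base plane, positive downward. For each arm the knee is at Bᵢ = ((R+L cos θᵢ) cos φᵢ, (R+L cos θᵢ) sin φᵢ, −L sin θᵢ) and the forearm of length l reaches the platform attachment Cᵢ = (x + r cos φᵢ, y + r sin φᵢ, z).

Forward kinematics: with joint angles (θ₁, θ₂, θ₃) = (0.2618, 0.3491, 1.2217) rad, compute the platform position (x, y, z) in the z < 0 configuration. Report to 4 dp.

(0.0886, 0.1321, -0.3928)

φ1=0.0°: virtual centre (0.3439, 0.0000, -0.0466), radius l
φ2=120.0°: virtual centre (-0.1696, 0.2937, -0.0616), radius l
arm 3 at φ=240.0°: ρ3 = 0.2316;  O3 = (-0.1158, -0.2005, -0.1691)
eliminate P² terms by subtracting sphere 1 from 2 and 3
linear system: -1.0269x+0.5874y = -0.0016−-0.0300z; -0.9193x+-0.4011y = -0.0382−-0.2451z
det = 0.9519;  x = 0.0242+-0.1639z,  y = 0.0396+-0.2355z
into |P−O₁|² = l²: 1.0823z² + 0.1793z + -0.0966 = 0;  Δ = 0.4503;  z = -0.3928 or 0.2272 → z<0 root = -0.3928
x = 0.0886, y = 0.1321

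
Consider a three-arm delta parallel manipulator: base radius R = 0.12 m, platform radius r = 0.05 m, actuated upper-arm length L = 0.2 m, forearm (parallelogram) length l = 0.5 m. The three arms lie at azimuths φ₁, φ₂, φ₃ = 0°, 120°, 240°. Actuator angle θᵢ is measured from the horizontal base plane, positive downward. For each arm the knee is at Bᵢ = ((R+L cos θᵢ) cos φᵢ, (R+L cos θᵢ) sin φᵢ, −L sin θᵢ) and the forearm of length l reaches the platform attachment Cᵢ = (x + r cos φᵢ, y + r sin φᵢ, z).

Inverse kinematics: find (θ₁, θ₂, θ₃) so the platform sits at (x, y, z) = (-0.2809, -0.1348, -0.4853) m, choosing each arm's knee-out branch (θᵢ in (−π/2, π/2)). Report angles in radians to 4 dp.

rotate P by −φ1: (-0.2809, -0.1348, -0.4853)
  A=0.3509, B=-0.4853, C=(l²−L²−A²−y'²−z²)/(2L)=-0.4170
  θ1 = atan2(B,A) + arccos(C/0.5989) = 1.3964
φ2=120.0° → target in arm frame (0.0237, 0.3107)
  e−x'=0.0463;  (l²−L²−(e−x')²−y'²−z²)/2L = -0.3104
  √(A²+B²)=0.4875;  θ2 = -1.4757+2.2611 ≈ 0.7854
arm 3 (φ=240.0°): x'=0.2572, y'=-0.1759
  A=-0.1872, B=-0.4853, C=(l²−L²−A²−y'²−z²)/(2L)=-0.2287
  γ=atan2(-0.4853,-0.1872)=-1.9389;  ψ=arccos(-0.4397)=2.0261;  θ3=γ+ψ≈0.0871

θ₁ = 1.3964, θ₂ = 0.7854, θ₃ = 0.0871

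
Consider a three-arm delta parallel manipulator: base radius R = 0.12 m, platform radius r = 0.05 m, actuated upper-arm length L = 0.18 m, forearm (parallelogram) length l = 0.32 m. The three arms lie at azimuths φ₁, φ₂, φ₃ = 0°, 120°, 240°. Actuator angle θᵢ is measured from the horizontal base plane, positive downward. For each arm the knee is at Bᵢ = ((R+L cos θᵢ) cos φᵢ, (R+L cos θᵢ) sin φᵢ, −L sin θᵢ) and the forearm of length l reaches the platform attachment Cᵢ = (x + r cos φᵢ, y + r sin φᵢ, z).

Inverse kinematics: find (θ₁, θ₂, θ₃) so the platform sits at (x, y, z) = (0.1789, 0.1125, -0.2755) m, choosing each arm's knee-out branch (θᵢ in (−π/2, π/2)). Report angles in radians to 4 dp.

θ₁ = -0.0872, θ₂ = 0.7854, θ₃ = 1.3964

φ1=0.0° → target in arm frame (0.1789, 0.1125)
  e−x'=-0.1089;  (l²−L²−(e−x')²−y'²−z²)/2L = -0.0845
  √(A²+B²)=0.2962;  θ1 = -1.9472+1.8600 ≈ -0.0872
arm 2 (φ=120.0°): x'=0.0080, y'=-0.2112
  A cos θ + B sin θ = C:  0.0620·cos θ + -0.2755·sin θ = -0.1510
  θ2 = atan2(B,A) + arccos(C/0.2824) = 0.7854
arm 3 (φ=240.0°): x'=-0.1869, y'=0.0987
  e−x'=0.2569;  (l²−L²−(e−x')²−y'²−z²)/2L = -0.2267
  √(A²+B²)=0.3767;  θ3 = -0.8204+2.2167 ≈ 1.3964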